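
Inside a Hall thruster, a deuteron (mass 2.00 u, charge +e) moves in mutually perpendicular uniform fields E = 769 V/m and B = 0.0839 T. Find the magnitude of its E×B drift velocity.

In crossed fields the guiding centre drifts at v_d = |E×B|/B² = E/B, independent of charge and mass.
v_d = 769/0.0839 = 9170 m/s.

v_d ≈ 9170 m/s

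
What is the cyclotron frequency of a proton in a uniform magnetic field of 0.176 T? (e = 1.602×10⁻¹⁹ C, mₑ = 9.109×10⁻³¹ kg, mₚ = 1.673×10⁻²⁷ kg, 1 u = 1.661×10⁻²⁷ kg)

f ≈ 2.68×10⁶ Hz

f = |q|B/(2πm).
f = (1.602×10⁻¹⁹)(0.176)/(2π·1.673×10⁻²⁷) ≈ 2.68×10⁶ Hz.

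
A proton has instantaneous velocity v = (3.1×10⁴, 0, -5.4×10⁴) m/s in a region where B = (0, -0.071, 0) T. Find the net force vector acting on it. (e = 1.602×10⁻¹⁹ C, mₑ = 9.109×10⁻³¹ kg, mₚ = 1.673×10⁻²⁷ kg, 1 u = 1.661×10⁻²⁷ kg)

F ≈ (-6.14×10⁻¹⁶, 0, -3.53×10⁻¹⁶) N

v×B = (-3830, 0, -2200) N/C.
F = q v×B = (1.602×10⁻¹⁹ C)·(-3830, 0, -2200) = (-6.14×10⁻¹⁶, 0, -3.53×10⁻¹⁶) N.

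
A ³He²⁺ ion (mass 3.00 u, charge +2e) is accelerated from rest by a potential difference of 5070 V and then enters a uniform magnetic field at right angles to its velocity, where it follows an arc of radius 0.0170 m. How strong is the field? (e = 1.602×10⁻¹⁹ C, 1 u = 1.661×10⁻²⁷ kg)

v = √(2|q|V/m) = √(2·3.204×10⁻¹⁹·5070/4.983×10⁻²⁷) ≈ 8.075×10⁵ m/s.
B = mv/(|q|r) = (4.983×10⁻²⁷)(8.075×10⁵)/((3.204×10⁻¹⁹)(0.0170)) ≈ 0.739 T.

B ≈ 0.739 T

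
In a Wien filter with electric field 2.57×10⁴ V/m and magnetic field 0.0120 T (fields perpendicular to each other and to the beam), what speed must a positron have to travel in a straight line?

v = 2.14×10⁶ m/s

Straight-line motion ⇒ electric and magnetic forces cancel, so E = vB.
v = E/B = 2.57×10⁴/0.0120 = 2.14×10⁶ m/s.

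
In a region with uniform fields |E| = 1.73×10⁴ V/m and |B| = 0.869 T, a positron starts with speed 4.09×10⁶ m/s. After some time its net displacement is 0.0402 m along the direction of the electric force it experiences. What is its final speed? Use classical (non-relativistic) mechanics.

v_f ≈ 1.62×10⁷ m/s

B does no work; ΔKE = |q|E d.
½mv_f² = ½mv₀² + |q|Ed = ½(9.109×10⁻³¹)(4.09×10⁶)² + (1.602×10⁻¹⁹)(1.73×10⁴)(0.0402) ≈ 7.619×10⁻¹⁸ J + 1.114×10⁻¹⁶ J ≈ 1.190×10⁻¹⁶ J.
v_f = √(2·1.190×10⁻¹⁶/9.109×10⁻³¹) ≈ 1.62×10⁷ m/s.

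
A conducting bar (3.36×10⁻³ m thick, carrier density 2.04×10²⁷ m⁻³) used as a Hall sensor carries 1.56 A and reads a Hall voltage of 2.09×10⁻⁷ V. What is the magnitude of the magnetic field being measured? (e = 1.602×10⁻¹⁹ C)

From V_H = IB/(n e t), B = V_H n e t / I.
B = (2.09×10⁻⁷)(2.04×10²⁷)(1.602×10⁻¹⁹)(3.36×10⁻³)/1.56 ≈ 0.147 T.

B ≈ 0.147 T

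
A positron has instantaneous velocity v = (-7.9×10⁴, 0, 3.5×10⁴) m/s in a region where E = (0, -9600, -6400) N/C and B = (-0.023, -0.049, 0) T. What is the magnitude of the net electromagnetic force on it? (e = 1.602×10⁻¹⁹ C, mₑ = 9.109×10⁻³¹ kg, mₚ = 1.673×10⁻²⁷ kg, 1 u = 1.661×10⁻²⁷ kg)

v×B = (1720, -805, 3870) N/C.
E + v×B = (1720, -1.04×10⁴, -2530) N/C.
F = q(E + v×B) = (1.602×10⁻¹⁹ C)·(1720, -1.04×10⁴, -2530) = (2.75×10⁻¹⁶, -1.67×10⁻¹⁵, -4.05×10⁻¹⁶) N.
|F| = 1.74×10⁻¹⁵ N.

|F| ≈ 1.74×10⁻¹⁵ N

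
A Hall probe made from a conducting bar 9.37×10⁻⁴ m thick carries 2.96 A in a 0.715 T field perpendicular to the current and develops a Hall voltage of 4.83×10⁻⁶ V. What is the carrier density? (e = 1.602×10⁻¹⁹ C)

n ≈ 2.92×10²⁷ m⁻³

From V_H = IB/(n e t), n = IB/(V_H e t).
n = (2.96)(0.715)/((4.83×10⁻⁶)(1.602×10⁻¹⁹)(9.37×10⁻⁴)) ≈ 2.92×10²⁷ m⁻³.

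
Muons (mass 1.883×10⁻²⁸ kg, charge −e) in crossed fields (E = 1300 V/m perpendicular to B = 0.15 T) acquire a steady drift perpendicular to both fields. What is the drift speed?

v_d ≈ 8700 m/s

The E×B drift speed is v_d = E/B.
v_d = 1300/0.15 = 8700 m/s.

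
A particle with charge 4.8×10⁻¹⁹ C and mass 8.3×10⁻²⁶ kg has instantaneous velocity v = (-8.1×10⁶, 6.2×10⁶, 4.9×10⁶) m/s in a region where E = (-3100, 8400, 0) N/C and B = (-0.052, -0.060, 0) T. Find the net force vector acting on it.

v×B = (2.94×10⁵, -2.55×10⁵, 8.08×10⁵) N/C.
E + v×B = (2.91×10⁵, -2.46×10⁵, 8.08×10⁵) N/C.
F = q(E + v×B) = (4.8×10⁻¹⁹ C)·(2.91×10⁵, -2.46×10⁵, 8.08×10⁵) = (1.40×10⁻¹³, -1.18×10⁻¹³, 3.88×10⁻¹³) N.

F ≈ (1.40×10⁻¹³, -1.18×10⁻¹³, 3.88×10⁻¹³) N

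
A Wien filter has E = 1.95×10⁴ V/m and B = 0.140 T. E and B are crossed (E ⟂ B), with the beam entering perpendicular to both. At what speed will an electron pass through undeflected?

v = 1.39×10⁵ m/s

For undeflected motion the electric and magnetic forces balance: qE = qvB.
v = E/B = 1.95×10⁴/0.140 = 1.39×10⁵ m/s.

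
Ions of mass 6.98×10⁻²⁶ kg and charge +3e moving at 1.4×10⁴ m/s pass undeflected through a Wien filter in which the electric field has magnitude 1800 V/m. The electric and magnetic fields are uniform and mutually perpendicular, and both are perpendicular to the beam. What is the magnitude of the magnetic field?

B = 0.13 T

Balance of forces in the selector: qE = qvB ⇒ B = E/v.
B = 1800/1.4×10⁴ = 0.13 T.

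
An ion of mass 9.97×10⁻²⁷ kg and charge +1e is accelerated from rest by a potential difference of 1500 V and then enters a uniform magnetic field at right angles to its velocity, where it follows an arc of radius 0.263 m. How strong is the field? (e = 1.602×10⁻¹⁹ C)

B ≈ 0.0520 T

v = √(2|q|V/m) = √(2·1.602×10⁻¹⁹·1500/9.97×10⁻²⁷) ≈ 2.196×10⁵ m/s.
B = mv/(|q|r) = (9.97×10⁻²⁷)(2.196×10⁵)/((1.602×10⁻¹⁹)(0.263)) ≈ 0.0520 T.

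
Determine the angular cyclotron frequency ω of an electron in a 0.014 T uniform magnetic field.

ω = |q|B/m.
ω = (1.602×10⁻¹⁹)(0.014)/9.109×10⁻³¹ ≈ 2.5×10⁹ rad/s.

ω ≈ 2.5×10⁹ rad/s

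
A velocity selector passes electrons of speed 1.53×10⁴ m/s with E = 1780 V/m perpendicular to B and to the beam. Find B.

Balance of forces in the selector: qE = qvB ⇒ B = E/v.
B = 1780/1.53×10⁴ = 0.116 T.

B = 0.116 T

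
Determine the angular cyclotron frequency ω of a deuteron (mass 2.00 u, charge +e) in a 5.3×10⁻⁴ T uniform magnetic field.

ω = |q|B/m.
ω = (1.602×10⁻¹⁹)(5.3×10⁻⁴)/3.322×10⁻²⁷ ≈ 2.6×10⁴ rad/s.

ω ≈ 2.6×10⁴ rad/s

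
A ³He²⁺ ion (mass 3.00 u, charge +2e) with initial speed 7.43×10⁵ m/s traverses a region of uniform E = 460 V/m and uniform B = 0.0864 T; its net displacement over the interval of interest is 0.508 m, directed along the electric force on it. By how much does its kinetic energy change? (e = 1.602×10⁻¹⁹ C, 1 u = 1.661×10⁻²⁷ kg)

The magnetic force is always ⟂ v and does no work; only the electric force changes KE.
ΔKE = F_E · d = |q|E d = (3.204×10⁻¹⁹)(460)(0.508) ≈ 7.49×10⁻¹⁷ J.

ΔKE ≈ 7.49×10⁻¹⁷ J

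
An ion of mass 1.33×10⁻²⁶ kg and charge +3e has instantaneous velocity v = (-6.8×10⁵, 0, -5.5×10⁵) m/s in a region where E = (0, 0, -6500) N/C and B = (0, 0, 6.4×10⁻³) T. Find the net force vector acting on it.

F ≈ (0, 2.09×10⁻¹⁵, -3.12×10⁻¹⁵) N

v×B = (0, 4350, 0) N/C.
E + v×B = (0, 4350, -6500) N/C.
F = q(E + v×B) = (4.806×10⁻¹⁹ C)·(0, 4350, -6500) = (0, 2.09×10⁻¹⁵, -3.12×10⁻¹⁵) N.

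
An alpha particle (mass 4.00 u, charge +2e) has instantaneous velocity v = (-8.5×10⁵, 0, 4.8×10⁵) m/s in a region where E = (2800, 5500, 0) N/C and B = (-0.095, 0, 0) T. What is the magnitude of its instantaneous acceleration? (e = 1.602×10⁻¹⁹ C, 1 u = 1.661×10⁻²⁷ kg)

v×B = (0, -4.56×10⁴, 0) N/C.
E + v×B = (2800, -4.01×10⁴, 0) N/C.
F = q(E + v×B) = (3.204×10⁻¹⁹ C)·(2800, -4.01×10⁴, 0) = (8.97×10⁻¹⁶, -1.28×10⁻¹⁴, 0) N.
|a| = |F|/m = 1.288×10⁻¹⁴/6.644×10⁻²⁷ ≈ 1.94×10¹² m/s².

|a| ≈ 1.94×10¹² m/s²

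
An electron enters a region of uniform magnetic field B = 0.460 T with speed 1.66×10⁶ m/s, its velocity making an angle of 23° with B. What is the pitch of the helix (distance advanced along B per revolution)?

p ≈ 1.19×10⁻⁴ m

v∥ = v cosθ = 1.66×10⁶·cos23° ≈ 1.528×10⁶ m/s.
T = 2πm/(|q|B) = 2π(9.109×10⁻³¹)/((1.602×10⁻¹⁹)(0.460)) ≈ 7.767×10⁻¹¹ s.
pitch = v∥ T = (1.528×10⁶)(7.767×10⁻¹¹) ≈ 1.19×10⁻⁴ m.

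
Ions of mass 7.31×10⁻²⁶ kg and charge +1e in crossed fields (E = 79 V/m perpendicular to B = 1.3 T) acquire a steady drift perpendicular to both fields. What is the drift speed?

The steady drift has the magnetic force balancing the electric force, so v_d = E/B.
v_d = 79/1.3 = 61 m/s.

v_d ≈ 61 m/s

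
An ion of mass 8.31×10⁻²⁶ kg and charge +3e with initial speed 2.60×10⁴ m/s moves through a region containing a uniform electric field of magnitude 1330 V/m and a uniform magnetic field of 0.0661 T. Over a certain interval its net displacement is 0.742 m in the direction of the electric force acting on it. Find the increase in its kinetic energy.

ΔKE ≈ 4.74×10⁻¹⁶ J

The magnetic force is always ⟂ v and does no work; only the electric force changes KE.
ΔKE = F_E · d = |q|E d = (4.806×10⁻¹⁹)(1330)(0.742) ≈ 4.74×10⁻¹⁶ J.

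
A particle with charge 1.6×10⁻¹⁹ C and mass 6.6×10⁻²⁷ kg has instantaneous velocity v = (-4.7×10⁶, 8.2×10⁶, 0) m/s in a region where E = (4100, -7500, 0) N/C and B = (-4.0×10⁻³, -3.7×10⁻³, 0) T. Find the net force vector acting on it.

v×B = (0, 0, 5.02×10⁴) N/C.
E + v×B = (4100, -7500, 5.02×10⁴) N/C.
F = q(E + v×B) = (1.6×10⁻¹⁹ C)·(4100, -7500, 5.02×10⁴) = (6.56×10⁻¹⁶, -1.20×10⁻¹⁵, 8.03×10⁻¹⁵) N.

F ≈ (6.56×10⁻¹⁶, -1.20×10⁻¹⁵, 8.03×10⁻¹⁵) N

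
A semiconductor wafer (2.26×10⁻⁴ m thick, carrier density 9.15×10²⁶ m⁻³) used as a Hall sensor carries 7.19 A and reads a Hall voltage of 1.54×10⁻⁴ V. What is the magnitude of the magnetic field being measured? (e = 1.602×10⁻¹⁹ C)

From V_H = IB/(n e t), B = V_H n e t / I.
B = (1.54×10⁻⁴)(9.15×10²⁶)(1.602×10⁻¹⁹)(2.26×10⁻⁴)/7.19 ≈ 0.710 T.

B ≈ 0.710 T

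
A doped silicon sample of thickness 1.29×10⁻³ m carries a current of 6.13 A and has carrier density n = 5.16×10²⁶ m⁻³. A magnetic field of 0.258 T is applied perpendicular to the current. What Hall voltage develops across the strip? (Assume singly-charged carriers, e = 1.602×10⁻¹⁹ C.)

V_H = IB/(n e t).
V_H = (6.13)(0.258)/((5.16×10²⁶)(1.602×10⁻¹⁹)(1.29×10⁻³)) ≈ 1.48×10⁻⁵ V.

V_H ≈ 1.48×10⁻⁵ V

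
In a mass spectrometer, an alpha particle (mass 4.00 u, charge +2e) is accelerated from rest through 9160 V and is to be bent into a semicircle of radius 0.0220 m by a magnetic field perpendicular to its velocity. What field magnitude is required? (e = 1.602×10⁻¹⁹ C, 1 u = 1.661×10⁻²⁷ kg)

B ≈ 0.886 T

v = √(2|q|V/m) = √(2·3.204×10⁻¹⁹·9160/6.644×10⁻²⁷) ≈ 9.399×10⁵ m/s.
B = mv/(|q|r) = (6.644×10⁻²⁷)(9.399×10⁵)/((3.204×10⁻¹⁹)(0.0220)) ≈ 0.886 T.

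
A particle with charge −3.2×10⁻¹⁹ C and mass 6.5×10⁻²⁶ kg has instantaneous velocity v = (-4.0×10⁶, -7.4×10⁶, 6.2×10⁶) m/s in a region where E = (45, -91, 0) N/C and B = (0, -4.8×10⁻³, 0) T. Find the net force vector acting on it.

v×B = (2.98×10⁴, 0, 1.92×10⁴) N/C.
E + v×B = (2.98×10⁴, -91.0, 1.92×10⁴) N/C.
F = q(E + v×B) = (−3.2×10⁻¹⁹ C)·(2.98×10⁴, -91.0, 1.92×10⁴) = (-9.54×10⁻¹⁵, 2.91×10⁻¹⁷, -6.14×10⁻¹⁵) N.

F ≈ (-9.54×10⁻¹⁵, 2.91×10⁻¹⁷, -6.14×10⁻¹⁵) N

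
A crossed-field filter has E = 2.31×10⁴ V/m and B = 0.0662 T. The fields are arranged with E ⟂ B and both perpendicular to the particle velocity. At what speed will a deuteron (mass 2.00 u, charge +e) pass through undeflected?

v = 3.49×10⁵ m/s

Straight-line motion ⇒ electric and magnetic forces cancel, so E = vB.
v = E/B = 2.31×10⁴/0.0662 = 3.49×10⁵ m/s.
The result is independent of the particle's charge and mass.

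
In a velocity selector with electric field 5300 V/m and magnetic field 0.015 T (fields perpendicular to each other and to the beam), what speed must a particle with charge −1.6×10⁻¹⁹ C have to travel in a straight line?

For undeflected motion the electric and magnetic forces balance: qE = qvB.
v = E/B = 5300/0.015 = 3.5×10⁵ m/s.

v = 3.5×10⁵ m/s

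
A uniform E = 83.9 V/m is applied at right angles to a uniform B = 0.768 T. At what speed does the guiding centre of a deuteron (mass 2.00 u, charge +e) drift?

v_d ≈ 109 m/s

The E×B drift speed is v_d = E/B.
v_d = 83.9/0.768 = 109 m/s.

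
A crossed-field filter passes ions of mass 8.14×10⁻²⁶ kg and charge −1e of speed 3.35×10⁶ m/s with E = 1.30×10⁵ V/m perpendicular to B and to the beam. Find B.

B = 0.0388 T

Balance of forces in the selector: qE = qvB ⇒ B = E/v.
B = 1.30×10⁵/3.35×10⁶ = 0.0388 T.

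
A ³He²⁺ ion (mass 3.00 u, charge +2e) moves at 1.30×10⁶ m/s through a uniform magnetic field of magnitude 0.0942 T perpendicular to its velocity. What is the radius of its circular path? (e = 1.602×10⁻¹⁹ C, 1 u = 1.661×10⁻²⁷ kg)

The magnetic force provides the centripetal force: |q|vB = mv²/r.
r = mv/(|q|B) = (4.983×10⁻²⁷)(1.30×10⁶)/((3.204×10⁻¹⁹)(0.0942)) ≈ 0.215 m.

r ≈ 0.215 m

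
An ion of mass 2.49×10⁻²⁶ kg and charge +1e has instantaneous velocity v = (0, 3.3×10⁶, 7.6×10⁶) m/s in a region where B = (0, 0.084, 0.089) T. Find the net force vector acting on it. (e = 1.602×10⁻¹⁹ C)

v×B = (-3.45×10⁵, 0, 0) N/C.
F = q v×B = (1.602×10⁻¹⁹ C)·(-3.45×10⁵, 0, 0) = (-5.52×10⁻¹⁴, 0, 0) N.

F ≈ (-5.52×10⁻¹⁴, 0, 0) N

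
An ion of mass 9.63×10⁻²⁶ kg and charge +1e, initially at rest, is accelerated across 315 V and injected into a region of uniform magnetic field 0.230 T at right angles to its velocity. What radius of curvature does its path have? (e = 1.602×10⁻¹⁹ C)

Acceleration: |q|V = ½mv² ⇒ v = √(2|q|V/m) = √(2·1.602×10⁻¹⁹·315/9.63×10⁻²⁶) ≈ 3.237×10⁴ m/s.
In the field: r = mv/(|q|B) = (9.63×10⁻²⁶)(3.237×10⁴)/((1.602×10⁻¹⁹)(0.230)) ≈ 0.0846 m.

r ≈ 0.0846 m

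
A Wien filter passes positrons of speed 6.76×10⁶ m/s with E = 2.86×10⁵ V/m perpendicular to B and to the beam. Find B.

Balance of forces in the selector: qE = qvB ⇒ B = E/v.
B = 2.86×10⁵/6.76×10⁶ = 0.0423 T.

B = 0.0423 T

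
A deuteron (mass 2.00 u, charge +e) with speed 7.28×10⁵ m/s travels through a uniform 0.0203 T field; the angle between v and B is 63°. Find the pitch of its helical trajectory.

v∥ = v cosθ = 7.28×10⁵·cos63° ≈ 3.305×10⁵ m/s.
T = 2πm/(|q|B) = 2π(3.322×10⁻²⁷)/((1.602×10⁻¹⁹)(0.0203)) ≈ 6.418×10⁻⁶ s.
pitch = v∥ T = (3.305×10⁵)(6.418×10⁻⁶) ≈ 2.12 m.

p ≈ 2.12 m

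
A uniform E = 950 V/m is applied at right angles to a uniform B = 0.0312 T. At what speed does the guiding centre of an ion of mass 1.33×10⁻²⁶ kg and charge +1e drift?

The E×B drift speed is v_d = E/B.
v_d = 950/0.0312 = 3.04×10⁴ m/s.

v_d ≈ 3.04×10⁴ m/s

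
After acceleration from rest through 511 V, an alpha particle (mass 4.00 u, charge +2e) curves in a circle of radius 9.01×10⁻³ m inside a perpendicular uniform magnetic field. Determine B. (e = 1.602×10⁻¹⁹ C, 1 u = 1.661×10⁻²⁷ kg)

v = √(2|q|V/m) = √(2·3.204×10⁻¹⁹·511/6.644×10⁻²⁷) ≈ 2.220×10⁵ m/s.
B = mv/(|q|r) = (6.644×10⁻²⁷)(2.220×10⁵)/((3.204×10⁻¹⁹)(9.01×10⁻³)) ≈ 0.511 T.

B ≈ 0.511 T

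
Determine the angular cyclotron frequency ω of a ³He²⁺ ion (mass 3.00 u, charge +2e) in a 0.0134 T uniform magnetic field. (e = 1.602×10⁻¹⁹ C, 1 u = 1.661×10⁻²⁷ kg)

ω = |q|B/m.
ω = (3.204×10⁻¹⁹)(0.0134)/4.983×10⁻²⁷ ≈ 8.62×10⁵ rad/s.

ω ≈ 8.62×10⁵ rad/s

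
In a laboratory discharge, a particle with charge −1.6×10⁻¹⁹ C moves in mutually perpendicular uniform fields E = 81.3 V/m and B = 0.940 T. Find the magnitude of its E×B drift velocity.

v_d ≈ 86.5 m/s

The E×B drift speed is v_d = E/B.
v_d = 81.3/0.940 = 86.5 m/s.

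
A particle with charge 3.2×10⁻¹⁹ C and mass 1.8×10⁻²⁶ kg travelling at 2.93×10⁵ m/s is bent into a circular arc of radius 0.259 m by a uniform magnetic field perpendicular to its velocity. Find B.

B ≈ 0.0636 T

From |q|vB = mv²/r, B = mv/(|q|r).
B = (1.8×10⁻²⁶)(2.93×10⁵)/((3.2×10⁻¹⁹)(0.259)) ≈ 0.0636 T.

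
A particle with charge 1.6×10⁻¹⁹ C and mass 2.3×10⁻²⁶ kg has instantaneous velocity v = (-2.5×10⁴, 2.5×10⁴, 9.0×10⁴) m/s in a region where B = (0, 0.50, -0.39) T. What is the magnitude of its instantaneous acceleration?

v×B = (-5.48×10⁴, -9750, -1.25×10⁴) N/C.
F = q v×B = (1.6×10⁻¹⁹ C)·(-5.48×10⁴, -9750, -1.25×10⁴) = (-8.76×10⁻¹⁵, -1.56×10⁻¹⁵, -2.00×10⁻¹⁵) N.
|a| = |F|/m = 9.120×10⁻¹⁵/2.3×10⁻²⁶ ≈ 3.97×10¹¹ m/s².

|a| ≈ 3.97×10¹¹ m/s²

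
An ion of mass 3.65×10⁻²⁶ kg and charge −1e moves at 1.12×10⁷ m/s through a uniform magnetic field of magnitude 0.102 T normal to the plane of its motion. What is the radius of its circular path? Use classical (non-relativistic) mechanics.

The magnetic force provides the centripetal force: |q|vB = mv²/r.
r = mv/(|q|B) = (3.65×10⁻²⁶)(1.12×10⁷)/((1.602×10⁻¹⁹)(0.102)) ≈ 25.0 m.

r ≈ 25.0 m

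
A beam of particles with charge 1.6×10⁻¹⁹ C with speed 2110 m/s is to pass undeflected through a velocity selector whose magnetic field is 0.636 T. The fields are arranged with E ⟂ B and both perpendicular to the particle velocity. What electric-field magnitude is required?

E = 1340 V/m

For straight-line motion qE = qvB, so E = vB.
E = 2110 × 0.636 = 1340 V/m.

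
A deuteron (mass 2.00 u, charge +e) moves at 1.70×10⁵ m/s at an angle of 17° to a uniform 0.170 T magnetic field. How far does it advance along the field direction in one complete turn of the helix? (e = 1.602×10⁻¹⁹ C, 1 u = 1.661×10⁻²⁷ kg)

p ≈ 0.125 m

v∥ = v cosθ = 1.70×10⁵·cos17° ≈ 1.626×10⁵ m/s.
T = 2πm/(|q|B) = 2π(3.322×10⁻²⁷)/((1.602×10⁻¹⁹)(0.170)) ≈ 7.664×10⁻⁷ s.
pitch = v∥ T = (1.626×10⁵)(7.664×10⁻⁷) ≈ 0.125 m.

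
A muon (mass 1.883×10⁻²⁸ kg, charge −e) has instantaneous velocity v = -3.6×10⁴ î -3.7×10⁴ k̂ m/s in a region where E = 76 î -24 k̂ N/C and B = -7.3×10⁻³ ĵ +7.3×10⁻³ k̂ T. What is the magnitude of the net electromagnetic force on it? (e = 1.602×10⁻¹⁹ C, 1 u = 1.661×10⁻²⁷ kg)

|F| ≈ 6.48×10⁻¹⁷ N

v×B = (-270, 263, 263) N/C.
E + v×B = (-194, 263, 239) N/C.
F = q(E + v×B) = (−1.602×10⁻¹⁹ C)·(-194, 263, 239) = (3.11×10⁻¹⁷, -4.21×10⁻¹⁷, -3.83×10⁻¹⁷) N.
|F| = 6.48×10⁻¹⁷ N.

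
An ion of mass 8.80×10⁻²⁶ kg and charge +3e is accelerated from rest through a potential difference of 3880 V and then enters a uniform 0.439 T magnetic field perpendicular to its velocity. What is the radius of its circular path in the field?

r ≈ 0.0859 m

Acceleration: |q|V = ½mv² ⇒ v = √(2|q|V/m) = √(2·4.806×10⁻¹⁹·3880/8.80×10⁻²⁶) ≈ 2.059×10⁵ m/s.
In the field: r = mv/(|q|B) = (8.80×10⁻²⁶)(2.059×10⁵)/((4.806×10⁻¹⁹)(0.439)) ≈ 0.0859 m.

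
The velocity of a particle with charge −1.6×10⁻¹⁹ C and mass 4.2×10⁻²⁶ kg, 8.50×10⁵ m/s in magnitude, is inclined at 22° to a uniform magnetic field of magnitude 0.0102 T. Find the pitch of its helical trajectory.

p ≈ 127 m

v∥ = v cosθ = 8.50×10⁵·cos22° ≈ 7.881×10⁵ m/s.
T = 2πm/(|q|B) = 2π(4.2×10⁻²⁶)/((1.6×10⁻¹⁹)(0.0102)) ≈ 1.617×10⁻⁴ s.
pitch = v∥ T = (7.881×10⁵)(1.617×10⁻⁴) ≈ 127 m.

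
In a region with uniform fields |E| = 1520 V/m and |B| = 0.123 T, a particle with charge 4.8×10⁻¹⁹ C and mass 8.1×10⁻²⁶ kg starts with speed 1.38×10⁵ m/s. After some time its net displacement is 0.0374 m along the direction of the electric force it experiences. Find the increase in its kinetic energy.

The magnetic force is always ⟂ v and does no work; only the electric force changes KE.
ΔKE = F_E · d = |q|E d = (4.8×10⁻¹⁹)(1520)(0.0374) ≈ 2.73×10⁻¹⁷ J.

ΔKE ≈ 2.73×10⁻¹⁷ J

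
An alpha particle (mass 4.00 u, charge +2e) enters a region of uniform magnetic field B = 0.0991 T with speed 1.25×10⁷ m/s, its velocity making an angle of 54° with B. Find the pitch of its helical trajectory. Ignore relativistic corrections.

p ≈ 9.66 m

v∥ = v cosθ = 1.25×10⁷·cos54° ≈ 7.347×10⁶ m/s.
T = 2πm/(|q|B) = 2π(6.644×10⁻²⁷)/((3.204×10⁻¹⁹)(0.0991)) ≈ 1.315×10⁻⁶ s.
pitch = v∥ T = (7.347×10⁶)(1.315×10⁻⁶) ≈ 9.66 m.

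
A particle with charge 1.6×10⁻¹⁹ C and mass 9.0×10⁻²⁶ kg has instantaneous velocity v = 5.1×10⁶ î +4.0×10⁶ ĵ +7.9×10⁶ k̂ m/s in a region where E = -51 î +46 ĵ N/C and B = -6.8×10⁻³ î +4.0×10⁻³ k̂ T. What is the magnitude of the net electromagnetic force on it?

v×B = (1.60×10⁴, -7.41×10⁴, 2.72×10⁴) N/C.
E + v×B = (1.59×10⁴, -7.41×10⁴, 2.72×10⁴) N/C.
F = q(E + v×B) = (1.6×10⁻¹⁹ C)·(1.59×10⁴, -7.41×10⁴, 2.72×10⁴) = (2.55×10⁻¹⁵, -1.19×10⁻¹⁴, 4.35×10⁻¹⁵) N.
|F| = 1.29×10⁻¹⁴ N.

|F| ≈ 1.29×10⁻¹⁴ N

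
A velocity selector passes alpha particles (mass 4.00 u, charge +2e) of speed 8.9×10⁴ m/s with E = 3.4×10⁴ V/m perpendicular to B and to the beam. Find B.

Balance of forces in the selector: qE = qvB ⇒ B = E/v.
B = 3.4×10⁴/8.9×10⁴ = 0.38 T.

B = 0.38 T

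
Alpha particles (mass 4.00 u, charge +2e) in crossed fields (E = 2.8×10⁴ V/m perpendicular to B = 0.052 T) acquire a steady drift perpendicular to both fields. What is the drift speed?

v_d ≈ 5.4×10⁵ m/s

In crossed fields the guiding centre drifts at v_d = |E×B|/B² = E/B, independent of charge and mass.
v_d = 2.8×10⁴/0.052 = 5.4×10⁵ m/s.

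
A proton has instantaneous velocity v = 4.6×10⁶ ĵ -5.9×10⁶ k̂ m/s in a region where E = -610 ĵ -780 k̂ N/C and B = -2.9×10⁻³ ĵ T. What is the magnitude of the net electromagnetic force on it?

v×B = (-1.71×10⁴, 0, 0) N/C.
E + v×B = (-1.71×10⁴, -610, -780) N/C.
F = q(E + v×B) = (1.602×10⁻¹⁹ C)·(-1.71×10⁴, -610, -780) = (-2.74×10⁻¹⁵, -9.77×10⁻¹⁷, -1.25×10⁻¹⁶) N.
|F| = 2.75×10⁻¹⁵ N.

|F| ≈ 2.75×10⁻¹⁵ N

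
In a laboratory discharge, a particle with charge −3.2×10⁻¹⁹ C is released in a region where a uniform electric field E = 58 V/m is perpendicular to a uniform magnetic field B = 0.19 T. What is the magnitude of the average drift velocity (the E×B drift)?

v_d ≈ 310 m/s

The E×B drift speed is v_d = E/B.
v_d = 58/0.19 = 310 m/s.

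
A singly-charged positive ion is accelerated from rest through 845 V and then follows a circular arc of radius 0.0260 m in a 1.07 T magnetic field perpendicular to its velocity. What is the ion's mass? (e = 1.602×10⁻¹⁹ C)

Combine |q|V = ½mv² and r = mv/(|q|B): eliminate v to get m = qB²r²/(2V).
m = (1.602×10⁻¹⁹)(1.07)²(0.0260)²/(2·845) ≈ 7.34×10⁻²⁶ kg.

m ≈ 7.34×10⁻²⁶ kg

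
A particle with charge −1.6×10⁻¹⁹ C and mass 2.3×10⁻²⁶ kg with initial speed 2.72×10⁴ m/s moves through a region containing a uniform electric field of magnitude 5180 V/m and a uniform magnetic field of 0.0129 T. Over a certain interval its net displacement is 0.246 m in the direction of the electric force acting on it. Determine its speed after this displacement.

v_f ≈ 1.36×10⁵ m/s

B does no work; ΔKE = |q|E d.
½mv_f² = ½mv₀² + |q|Ed = ½(2.3×10⁻²⁶)(2.72×10⁴)² + (1.6×10⁻¹⁹)(5180)(0.246) ≈ 8.508×10⁻¹⁸ J + 2.039×10⁻¹⁶ J ≈ 2.124×10⁻¹⁶ J.
v_f = √(2·2.124×10⁻¹⁶/2.3×10⁻²⁶) ≈ 1.36×10⁵ m/s.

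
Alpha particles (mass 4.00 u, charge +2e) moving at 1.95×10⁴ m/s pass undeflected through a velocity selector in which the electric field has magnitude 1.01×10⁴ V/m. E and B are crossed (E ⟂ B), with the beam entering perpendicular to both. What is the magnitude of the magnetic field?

B = 0.518 T

Balance of forces in the selector: qE = qvB ⇒ B = E/v.
B = 1.01×10⁴/1.95×10⁴ = 0.518 T.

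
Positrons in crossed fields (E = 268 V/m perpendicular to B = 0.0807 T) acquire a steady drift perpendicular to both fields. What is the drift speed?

The E×B drift speed is v_d = E/B.
v_d = 268/0.0807 = 3320 m/s.

v_d ≈ 3320 m/s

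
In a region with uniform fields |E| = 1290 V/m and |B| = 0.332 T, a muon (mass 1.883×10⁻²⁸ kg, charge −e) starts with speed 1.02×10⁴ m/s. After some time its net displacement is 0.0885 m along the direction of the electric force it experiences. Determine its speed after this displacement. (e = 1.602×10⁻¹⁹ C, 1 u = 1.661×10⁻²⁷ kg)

v_f ≈ 4.41×10⁵ m/s

B does no work; ΔKE = |q|E d.
½mv_f² = ½mv₀² + |q|Ed = ½(1.883×10⁻²⁸)(1.02×10⁴)² + (1.602×10⁻¹⁹)(1290)(0.0885) ≈ 9.795×10⁻²¹ J + 1.829×10⁻¹⁷ J ≈ 1.830×10⁻¹⁷ J.
v_f = √(2·1.830×10⁻¹⁷/1.883×10⁻²⁸) ≈ 4.41×10⁵ m/s.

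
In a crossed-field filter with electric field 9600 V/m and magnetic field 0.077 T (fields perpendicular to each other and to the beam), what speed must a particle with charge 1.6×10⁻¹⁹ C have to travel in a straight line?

Zero net Lorentz force requires |qE| = |q v×B|, i.e. E = vB.
v = E/B = 9600/0.077 = 1.2×10⁵ m/s.

v = 1.2×10⁵ m/s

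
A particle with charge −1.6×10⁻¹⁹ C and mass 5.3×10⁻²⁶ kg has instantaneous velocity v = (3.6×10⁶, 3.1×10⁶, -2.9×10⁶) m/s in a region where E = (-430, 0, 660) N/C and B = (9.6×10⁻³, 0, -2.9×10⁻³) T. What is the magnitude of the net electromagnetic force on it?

v×B = (-8990, -1.74×10⁴, -2.98×10⁴) N/C.
E + v×B = (-9420, -1.74×10⁴, -2.91×10⁴) N/C.
F = q(E + v×B) = (−1.6×10⁻¹⁹ C)·(-9420, -1.74×10⁴, -2.91×10⁴) = (1.51×10⁻¹⁵, 2.78×10⁻¹⁵, 4.66×10⁻¹⁵) N.
|F| = 5.63×10⁻¹⁵ N.

|F| ≈ 5.63×10⁻¹⁵ N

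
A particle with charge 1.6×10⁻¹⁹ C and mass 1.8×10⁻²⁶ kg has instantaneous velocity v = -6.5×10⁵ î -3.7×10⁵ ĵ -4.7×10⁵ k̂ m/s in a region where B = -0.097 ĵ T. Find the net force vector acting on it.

v×B = (-4.56×10⁴, 0, 6.30×10⁴) N/C.
F = q v×B = (1.6×10⁻¹⁹ C)·(-4.56×10⁴, 0, 6.30×10⁴) = (-7.29×10⁻¹⁵, 0, 1.01×10⁻¹⁴) N.

F ≈ (-7.29×10⁻¹⁵, 0, 1.01×10⁻¹⁴) N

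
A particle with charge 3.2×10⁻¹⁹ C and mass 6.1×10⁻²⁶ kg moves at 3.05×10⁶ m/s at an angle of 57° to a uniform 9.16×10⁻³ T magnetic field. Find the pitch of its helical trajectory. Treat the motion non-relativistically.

v∥ = v cosθ = 3.05×10⁶·cos57° ≈ 1.661×10⁶ m/s.
T = 2πm/(|q|B) = 2π(6.1×10⁻²⁶)/((3.2×10⁻¹⁹)(9.16×10⁻³)) ≈ 1.308×10⁻⁴ s.
pitch = v∥ T = (1.661×10⁶)(1.308×10⁻⁴) ≈ 217 m.

p ≈ 217 m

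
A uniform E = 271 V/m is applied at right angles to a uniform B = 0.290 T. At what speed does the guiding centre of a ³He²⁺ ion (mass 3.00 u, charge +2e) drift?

v_d ≈ 934 m/s

The steady drift has the magnetic force balancing the electric force, so v_d = E/B.
v_d = 271/0.290 = 934 m/s.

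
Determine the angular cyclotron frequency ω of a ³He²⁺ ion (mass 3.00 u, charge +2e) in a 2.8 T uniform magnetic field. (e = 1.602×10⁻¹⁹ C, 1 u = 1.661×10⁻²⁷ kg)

ω = |q|B/m.
ω = (3.204×10⁻¹⁹)(2.8)/4.983×10⁻²⁷ ≈ 1.8×10⁸ rad/s.

ω ≈ 1.8×10⁸ rad/s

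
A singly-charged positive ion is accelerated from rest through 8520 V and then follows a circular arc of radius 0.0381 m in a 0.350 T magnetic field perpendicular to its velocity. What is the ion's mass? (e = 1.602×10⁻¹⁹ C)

Combine |q|V = ½mv² and r = mv/(|q|B): eliminate v to get m = qB²r²/(2V).
m = (1.602×10⁻¹⁹)(0.350)²(0.0381)²/(2·8520) ≈ 1.67×10⁻²⁷ kg.

m ≈ 1.67×10⁻²⁷ kg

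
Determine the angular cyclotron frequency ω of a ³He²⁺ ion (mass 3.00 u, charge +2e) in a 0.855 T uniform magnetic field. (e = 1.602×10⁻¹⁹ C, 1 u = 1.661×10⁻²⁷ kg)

ω = |q|B/m.
ω = (3.204×10⁻¹⁹)(0.855)/4.983×10⁻²⁷ ≈ 5.50×10⁷ rad/s.

ω ≈ 5.50×10⁷ rad/s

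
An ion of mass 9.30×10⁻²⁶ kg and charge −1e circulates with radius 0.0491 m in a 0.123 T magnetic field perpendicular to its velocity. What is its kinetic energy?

v = |q|Br/m, then KE = ½mv² = (qBr)²/(2m).
v = (1.602×10⁻¹⁹)(0.123)(0.0491)/9.30×10⁻²⁶ ≈ 1.040×10⁴ m/s.
KE = ½(9.30×10⁻²⁶)(1.040×10⁴)² ≈ 5.03×10⁻¹⁸ J.

KE ≈ 5.03×10⁻¹⁸ J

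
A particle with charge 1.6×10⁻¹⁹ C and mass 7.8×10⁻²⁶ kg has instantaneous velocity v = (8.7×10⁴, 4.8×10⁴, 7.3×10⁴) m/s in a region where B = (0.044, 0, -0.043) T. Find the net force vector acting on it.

F ≈ (-3.30×10⁻¹⁶, 1.11×10⁻¹⁵, -3.38×10⁻¹⁶) N

v×B = (-2060, 6950, -2110) N/C.
F = q v×B = (1.6×10⁻¹⁹ C)·(-2060, 6950, -2110) = (-3.30×10⁻¹⁶, 1.11×10⁻¹⁵, -3.38×10⁻¹⁶) N.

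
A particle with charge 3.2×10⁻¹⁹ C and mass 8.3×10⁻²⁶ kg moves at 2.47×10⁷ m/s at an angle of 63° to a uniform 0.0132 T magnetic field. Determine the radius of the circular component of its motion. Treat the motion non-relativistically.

v⊥ = v sinθ = 2.47×10⁷·sin63° ≈ 2.201×10⁷ m/s.
r = m v⊥/(|q|B) = (8.3×10⁻²⁶)(2.201×10⁷)/((3.2×10⁻¹⁹)(0.0132)) ≈ 432 m.

r ≈ 432 m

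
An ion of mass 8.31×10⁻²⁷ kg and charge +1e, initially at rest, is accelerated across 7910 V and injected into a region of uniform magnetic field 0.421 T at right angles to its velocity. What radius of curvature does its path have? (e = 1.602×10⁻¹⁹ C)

Acceleration: |q|V = ½mv² ⇒ v = √(2|q|V/m) = √(2·1.602×10⁻¹⁹·7910/8.31×10⁻²⁷) ≈ 5.522×10⁵ m/s.
In the field: r = mv/(|q|B) = (8.31×10⁻²⁷)(5.522×10⁵)/((1.602×10⁻¹⁹)(0.421)) ≈ 0.0680 m.

r ≈ 0.0680 m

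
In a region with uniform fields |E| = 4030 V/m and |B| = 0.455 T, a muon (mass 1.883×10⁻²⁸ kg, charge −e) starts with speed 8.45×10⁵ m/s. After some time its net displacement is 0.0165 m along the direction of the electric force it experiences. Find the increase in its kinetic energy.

The magnetic force is always ⟂ v and does no work; only the electric force changes KE.
ΔKE = F_E · d = |q|E d = (1.602×10⁻¹⁹)(4030)(0.0165) ≈ 1.07×10⁻¹⁷ J.

ΔKE ≈ 1.07×10⁻¹⁷ J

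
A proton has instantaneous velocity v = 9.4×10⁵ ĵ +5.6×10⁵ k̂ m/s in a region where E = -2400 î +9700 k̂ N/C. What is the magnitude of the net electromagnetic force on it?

|F| ≈ 1.60×10⁻¹⁵ N

Only an electric field acts, so F = qE = (1.602×10⁻¹⁹ C)·(-2400, 0, 9700) = (-3.84×10⁻¹⁶, 0, 1.55×10⁻¹⁵) N.
|F| = 1.60×10⁻¹⁵ N.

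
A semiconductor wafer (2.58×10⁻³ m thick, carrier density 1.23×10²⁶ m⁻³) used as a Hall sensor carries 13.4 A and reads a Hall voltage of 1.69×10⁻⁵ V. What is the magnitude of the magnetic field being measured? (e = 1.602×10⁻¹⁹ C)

From V_H = IB/(n e t), B = V_H n e t / I.
B = (1.69×10⁻⁵)(1.23×10²⁶)(1.602×10⁻¹⁹)(2.58×10⁻³)/13.4 ≈ 0.0641 T.

B ≈ 0.0641 T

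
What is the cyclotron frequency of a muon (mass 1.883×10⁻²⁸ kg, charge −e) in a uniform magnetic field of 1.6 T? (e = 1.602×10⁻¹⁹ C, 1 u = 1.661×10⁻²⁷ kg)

f ≈ 2.2×10⁸ Hz

f = |q|B/(2πm).
f = (1.602×10⁻¹⁹)(1.6)/(2π·1.883×10⁻²⁸) ≈ 2.2×10⁸ Hz.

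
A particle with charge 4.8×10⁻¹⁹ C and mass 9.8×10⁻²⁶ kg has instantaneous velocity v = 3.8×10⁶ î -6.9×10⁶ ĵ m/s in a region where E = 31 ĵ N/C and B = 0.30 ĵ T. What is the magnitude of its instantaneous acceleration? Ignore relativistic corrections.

|a| ≈ 5.58×10¹² m/s²

v×B = (0, 0, 1.14×10⁶) N/C.
E + v×B = (0, 31.0, 1.14×10⁶) N/C.
F = q(E + v×B) = (4.8×10⁻¹⁹ C)·(0, 31.0, 1.14×10⁶) = (0, 1.49×10⁻¹⁷, 5.47×10⁻¹³) N.
|a| = |F|/m = 5.472×10⁻¹³/9.8×10⁻²⁶ ≈ 5.58×10¹² m/s².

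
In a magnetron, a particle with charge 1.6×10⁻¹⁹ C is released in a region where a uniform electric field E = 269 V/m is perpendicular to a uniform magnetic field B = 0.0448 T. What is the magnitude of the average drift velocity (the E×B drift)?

In crossed fields the guiding centre drifts at v_d = |E×B|/B² = E/B, independent of charge and mass.
v_d = 269/0.0448 = 6000 m/s.

v_d ≈ 6000 m/s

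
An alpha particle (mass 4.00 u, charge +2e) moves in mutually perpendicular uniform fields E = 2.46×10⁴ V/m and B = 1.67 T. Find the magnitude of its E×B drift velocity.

v_d ≈ 1.47×10⁴ m/s

In crossed fields the guiding centre drifts at v_d = |E×B|/B² = E/B, independent of charge and mass.
v_d = 2.46×10⁴/1.67 = 1.47×10⁴ m/s.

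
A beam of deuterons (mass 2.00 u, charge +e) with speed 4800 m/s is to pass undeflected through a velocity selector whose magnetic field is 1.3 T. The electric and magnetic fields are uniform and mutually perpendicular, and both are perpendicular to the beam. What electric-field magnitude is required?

For straight-line motion qE = qvB, so E = vB.
E = 4800 × 1.3 = 6200 V/m.

E = 6200 V/m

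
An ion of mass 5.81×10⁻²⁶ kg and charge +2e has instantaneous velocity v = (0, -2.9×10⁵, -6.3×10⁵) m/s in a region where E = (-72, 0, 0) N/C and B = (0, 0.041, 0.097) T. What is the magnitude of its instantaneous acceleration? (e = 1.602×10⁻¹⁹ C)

|a| ≈ 1.31×10¹⁰ m/s²

v×B = (-2300, 0, 0) N/C.
E + v×B = (-2370, 0, 0) N/C.
F = q(E + v×B) = (3.204×10⁻¹⁹ C)·(-2370, 0, 0) = (-7.60×10⁻¹⁶, 0, 0) N.
|a| = |F|/m = 7.600×10⁻¹⁶/5.81×10⁻²⁶ ≈ 1.31×10¹⁰ m/s².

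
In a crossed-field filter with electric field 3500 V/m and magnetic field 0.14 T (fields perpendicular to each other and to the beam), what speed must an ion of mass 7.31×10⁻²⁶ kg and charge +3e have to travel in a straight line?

Straight-line motion ⇒ electric and magnetic forces cancel, so E = vB.
v = E/B = 3500/0.14 = 2.5×10⁴ m/s.

v = 2.5×10⁴ m/s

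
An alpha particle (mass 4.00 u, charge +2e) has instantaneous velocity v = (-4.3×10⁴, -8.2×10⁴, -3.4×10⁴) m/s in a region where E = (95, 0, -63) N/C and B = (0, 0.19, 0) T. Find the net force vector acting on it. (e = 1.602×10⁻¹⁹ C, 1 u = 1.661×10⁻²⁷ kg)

F ≈ (2.10×10⁻¹⁵, 0, -2.64×10⁻¹⁵) N

v×B = (6460, 0, -8170) N/C.
E + v×B = (6560, 0, -8230) N/C.
F = q(E + v×B) = (3.204×10⁻¹⁹ C)·(6560, 0, -8230) = (2.10×10⁻¹⁵, 0, -2.64×10⁻¹⁵) N.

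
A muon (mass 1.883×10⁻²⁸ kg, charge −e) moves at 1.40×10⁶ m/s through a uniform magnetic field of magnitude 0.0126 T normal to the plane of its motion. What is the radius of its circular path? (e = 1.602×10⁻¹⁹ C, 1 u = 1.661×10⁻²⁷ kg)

r ≈ 0.131 m

The magnetic force provides the centripetal force: |q|vB = mv²/r.
r = mv/(|q|B) = (1.883×10⁻²⁸)(1.40×10⁶)/((1.602×10⁻¹⁹)(0.0126)) ≈ 0.131 m.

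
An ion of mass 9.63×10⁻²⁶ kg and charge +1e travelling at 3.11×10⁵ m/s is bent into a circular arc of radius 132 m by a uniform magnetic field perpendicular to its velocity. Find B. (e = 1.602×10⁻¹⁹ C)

B ≈ 1.42×10⁻³ T

From |q|vB = mv²/r, B = mv/(|q|r).
B = (9.63×10⁻²⁶)(3.11×10⁵)/((1.602×10⁻¹⁹)(132)) ≈ 1.42×10⁻³ T.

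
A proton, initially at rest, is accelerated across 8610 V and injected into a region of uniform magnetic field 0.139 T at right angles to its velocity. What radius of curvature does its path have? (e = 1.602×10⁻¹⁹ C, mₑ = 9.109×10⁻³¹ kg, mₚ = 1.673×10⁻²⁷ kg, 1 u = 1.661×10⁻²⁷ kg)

r ≈ 0.0965 m

Acceleration: |q|V = ½mv² ⇒ v = √(2|q|V/m) = √(2·1.602×10⁻¹⁹·8610/1.673×10⁻²⁷) ≈ 1.284×10⁶ m/s.
In the field: r = mv/(|q|B) = (1.673×10⁻²⁷)(1.284×10⁶)/((1.602×10⁻¹⁹)(0.139)) ≈ 0.0965 m.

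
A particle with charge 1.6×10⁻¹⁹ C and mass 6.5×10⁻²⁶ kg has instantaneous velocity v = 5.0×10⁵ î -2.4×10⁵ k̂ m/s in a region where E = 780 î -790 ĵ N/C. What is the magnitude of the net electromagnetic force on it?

|F| ≈ 1.78×10⁻¹⁶ N

Only an electric field acts, so F = qE = (1.6×10⁻¹⁹ C)·(780, -790, 0) = (1.25×10⁻¹⁶, -1.26×10⁻¹⁶, 0) N.
|F| = 1.78×10⁻¹⁶ N.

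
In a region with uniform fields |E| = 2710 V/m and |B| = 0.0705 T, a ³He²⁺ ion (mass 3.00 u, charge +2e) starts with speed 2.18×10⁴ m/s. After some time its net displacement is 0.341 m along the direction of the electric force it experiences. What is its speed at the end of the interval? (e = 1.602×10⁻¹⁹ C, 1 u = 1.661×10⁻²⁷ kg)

B does no work; ΔKE = |q|E d.
½mv_f² = ½mv₀² + |q|Ed = ½(4.983×10⁻²⁷)(2.18×10⁴)² + (3.204×10⁻¹⁹)(2710)(0.341) ≈ 1.184×10⁻¹⁸ J + 2.961×10⁻¹⁶ J ≈ 2.973×10⁻¹⁶ J.
v_f = √(2·2.973×10⁻¹⁶/4.983×10⁻²⁷) ≈ 3.45×10⁵ m/s.

v_f ≈ 3.45×10⁵ m/s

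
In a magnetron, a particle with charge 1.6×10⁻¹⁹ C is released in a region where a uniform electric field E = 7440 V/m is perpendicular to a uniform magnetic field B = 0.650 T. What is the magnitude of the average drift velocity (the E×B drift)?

v_d ≈ 1.14×10⁴ m/s

In crossed fields the guiding centre drifts at v_d = |E×B|/B² = E/B, independent of charge and mass.
v_d = 7440/0.650 = 1.14×10⁴ m/s.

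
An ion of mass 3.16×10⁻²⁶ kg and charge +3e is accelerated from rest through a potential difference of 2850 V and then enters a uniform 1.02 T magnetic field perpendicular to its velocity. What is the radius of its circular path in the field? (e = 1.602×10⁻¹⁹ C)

Acceleration: |q|V = ½mv² ⇒ v = √(2|q|V/m) = √(2·4.806×10⁻¹⁹·2850/3.16×10⁻²⁶) ≈ 2.944×10⁵ m/s.
In the field: r = mv/(|q|B) = (3.16×10⁻²⁶)(2.944×10⁵)/((4.806×10⁻¹⁹)(1.02)) ≈ 0.0190 m.

r ≈ 0.0190 m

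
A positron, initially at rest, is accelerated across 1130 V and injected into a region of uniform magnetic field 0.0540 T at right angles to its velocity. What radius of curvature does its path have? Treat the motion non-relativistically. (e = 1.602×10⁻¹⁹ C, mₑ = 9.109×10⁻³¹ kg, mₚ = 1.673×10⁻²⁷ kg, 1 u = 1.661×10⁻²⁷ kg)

Acceleration: |q|V = ½mv² ⇒ v = √(2|q|V/m) = √(2·1.602×10⁻¹⁹·1130/9.109×10⁻³¹) ≈ 1.994×10⁷ m/s.
In the field: r = mv/(|q|B) = (9.109×10⁻³¹)(1.994×10⁷)/((1.602×10⁻¹⁹)(0.0540)) ≈ 2.10×10⁻³ m.

r ≈ 2.10×10⁻³ m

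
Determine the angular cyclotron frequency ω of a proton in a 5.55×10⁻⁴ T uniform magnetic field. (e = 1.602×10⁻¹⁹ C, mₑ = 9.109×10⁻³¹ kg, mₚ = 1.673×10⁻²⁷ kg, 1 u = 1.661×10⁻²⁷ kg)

ω ≈ 5.31×10⁴ rad/s

ω = |q|B/m.
ω = (1.602×10⁻¹⁹)(5.55×10⁻⁴)/1.673×10⁻²⁷ ≈ 5.31×10⁴ rad/s.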